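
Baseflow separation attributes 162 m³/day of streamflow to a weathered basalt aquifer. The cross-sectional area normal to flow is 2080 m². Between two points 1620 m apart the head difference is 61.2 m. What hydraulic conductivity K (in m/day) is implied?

2.06

Hydraulic gradient i = Δh / L = 61.2 / 1620 = 0.03778.
From Q = K·A·i, K = Q / (A·i) = 162 / (2080 × 0.03778) = 2.062 m/day.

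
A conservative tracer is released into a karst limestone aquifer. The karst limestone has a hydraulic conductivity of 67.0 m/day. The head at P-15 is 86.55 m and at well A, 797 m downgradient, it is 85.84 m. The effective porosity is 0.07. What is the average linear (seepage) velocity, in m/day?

0.853

Hydraulic gradient i = (86.55 − 85.84) / 797 = 0.71 / 797 = 0.0008908.
Darcy flux q = K · i = 67.00 × 0.0008908 = 0.05969 m/day.
Seepage velocity v = q / n_e = 0.05969 / 0.07 = 0.8527 m/day.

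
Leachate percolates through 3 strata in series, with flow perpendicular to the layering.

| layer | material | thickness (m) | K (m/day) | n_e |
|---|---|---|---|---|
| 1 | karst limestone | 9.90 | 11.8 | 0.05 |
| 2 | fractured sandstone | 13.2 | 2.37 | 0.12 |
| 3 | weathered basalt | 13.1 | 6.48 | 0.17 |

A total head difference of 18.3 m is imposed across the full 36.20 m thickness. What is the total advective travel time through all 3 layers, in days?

With flow normal to the layers, continuity requires the same specific discharge q through every layer.
Σ(b_i/K_i) = 9.90/11.8 + 13.2/2.37 + 13.1/6.48 = 8.430 d.
q = Δh / Σ(b_i/K_i) = 18.3 / 8.430 = 2.171 m/day.
In each layer the seepage velocity is v_i = q/n_i, so the layer transit time is t_i = b_i·n_i / q:
  layer 1 (karst limestone): t_1 = 9.90 × 0.05 / 2.171 = 0.2280 d
  layer 2 (fractured sandstone): t_2 = 13.2 × 0.12 / 2.171 = 0.7297 d
  layer 3 (weathered basalt): t_3 = 13.1 × 0.17 / 2.171 = 1.026 d
Total t = Σ t_i = 1.984 days.

1.98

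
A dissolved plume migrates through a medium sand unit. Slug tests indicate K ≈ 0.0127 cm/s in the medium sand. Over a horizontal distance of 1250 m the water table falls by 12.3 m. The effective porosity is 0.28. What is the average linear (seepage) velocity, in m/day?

0.386

Convert K: 0.0127 cm/s × 864 = 10.97 m/day.
Hydraulic gradient i = Δh / L = 12.3 / 1250 = 0.009840.
Darcy flux q = K · i = 10.97 × 0.009840 = 0.1080 m/day.
Seepage velocity v = q / n_e = 0.1080 / 0.28 = 0.3856 m/day.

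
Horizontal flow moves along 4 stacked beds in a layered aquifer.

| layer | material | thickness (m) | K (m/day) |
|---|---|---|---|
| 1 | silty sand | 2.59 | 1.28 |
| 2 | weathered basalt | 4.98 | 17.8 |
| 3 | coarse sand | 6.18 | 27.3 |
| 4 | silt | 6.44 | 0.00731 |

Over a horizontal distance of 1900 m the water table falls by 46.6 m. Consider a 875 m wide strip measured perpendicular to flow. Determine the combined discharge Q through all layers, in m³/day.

Flow is parallel to layering, so each bed carries its own Darcy discharge and the transmissivities add.
Σ(K_i·b_i) = 1.28×2.59 + 17.8×4.98 + 27.3×6.18 + 0.00731×6.44 = 260.7 m²/day.
Hydraulic gradient i = Δh / L = 46.6 / 1900 = 0.02453.
Q = Σ(K_i·b_i) · W · i = 260.7 × 875 × 0.02453 = 5595 m³/day.

5600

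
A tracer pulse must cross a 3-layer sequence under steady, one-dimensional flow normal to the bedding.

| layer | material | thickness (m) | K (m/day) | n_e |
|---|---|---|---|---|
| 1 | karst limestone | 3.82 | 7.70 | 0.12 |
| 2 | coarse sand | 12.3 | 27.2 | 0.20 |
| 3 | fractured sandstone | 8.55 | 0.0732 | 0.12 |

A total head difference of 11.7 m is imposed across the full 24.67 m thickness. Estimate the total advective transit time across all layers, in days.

With flow normal to the layers, continuity requires the same specific discharge q through every layer.
Σ(b_i/K_i) = 3.82/7.70 + 12.3/27.2 + 8.55/0.0732 = 117.8 d.
q = Δh / Σ(b_i/K_i) = 11.7 / 117.8 = 0.09936 m/day.
In each layer the seepage velocity is v_i = q/n_i, so the layer transit time is t_i = b_i·n_i / q:
  layer 1 (karst limestone): t_1 = 3.82 × 0.12 / 0.09936 = 4.613 d
  layer 2 (coarse sand): t_2 = 12.3 × 0.20 / 0.09936 = 24.76 d
  layer 3 (fractured sandstone): t_3 = 8.55 × 0.12 / 0.09936 = 10.33 d
Total t = Σ t_i = 39.70 days.

39.7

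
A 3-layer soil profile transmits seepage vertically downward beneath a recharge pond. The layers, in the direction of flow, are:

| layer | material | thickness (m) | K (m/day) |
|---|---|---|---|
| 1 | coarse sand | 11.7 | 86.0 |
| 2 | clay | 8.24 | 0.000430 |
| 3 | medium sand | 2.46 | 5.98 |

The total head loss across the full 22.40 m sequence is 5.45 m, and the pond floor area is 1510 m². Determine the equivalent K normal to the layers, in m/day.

Flow is perpendicular to layering, so the layers act in series and the equivalent K is the thickness-weighted harmonic mean.
Total thickness L = 11.7 + 8.24 + 2.46 = 22.40 m.
Σ(b_i/K_i) = 11.7/86.0 + 8.24/0.000430 + 2.46/5.98 = 19163 d.
K_eq = L / Σ(b_i/K_i) = 22.40 / 19163 = 0.001169 m/day.

0.00117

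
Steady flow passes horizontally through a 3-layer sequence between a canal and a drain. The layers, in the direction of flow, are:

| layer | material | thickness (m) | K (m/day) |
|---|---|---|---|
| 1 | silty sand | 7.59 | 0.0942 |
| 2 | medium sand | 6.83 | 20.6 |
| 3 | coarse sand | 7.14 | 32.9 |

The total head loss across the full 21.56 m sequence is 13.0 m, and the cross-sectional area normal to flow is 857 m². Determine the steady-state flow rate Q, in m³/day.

Flow is perpendicular to layering, so the layers act in series and the equivalent K is the thickness-weighted harmonic mean.
Total thickness L = 7.59 + 6.83 + 7.14 = 21.56 m.
Σ(b_i/K_i) = 7.59/0.0942 + 6.83/20.6 + 7.14/32.9 = 81.12 d.
K_eq = L / Σ(b_i/K_i) = 21.56 / 81.12 = 0.2658 m/day.
Q = K_eq · A · (Δh/L) = 0.2658 × 857 × (13.0/21.56) = 137.3 m³/day.

137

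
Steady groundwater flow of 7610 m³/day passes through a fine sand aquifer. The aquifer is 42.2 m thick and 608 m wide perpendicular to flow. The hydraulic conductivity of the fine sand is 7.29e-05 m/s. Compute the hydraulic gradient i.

Convert K: 7.29e-05 m/s × 86400 = 6.299 m/day.
Cross-sectional area A = 608 × 42.2 = 25658 m².
From Q = K·A·i, i = Q / (K·A) = 7610 / (6.299 × 25658) = 0.04709.

0.0471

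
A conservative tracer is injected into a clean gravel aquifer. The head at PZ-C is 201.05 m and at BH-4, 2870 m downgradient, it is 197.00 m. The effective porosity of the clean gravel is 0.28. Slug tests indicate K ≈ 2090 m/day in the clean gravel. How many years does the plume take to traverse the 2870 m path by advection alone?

0.746

Hydraulic gradient i = (201.05 − 197.00) / 2870 = 4.05 / 2870 = 0.001411.
Darcy flux q = K · i = 2090 × 0.001411 = 2.949 m/day.
Seepage velocity v = q / n_e = 2.949 / 0.28 = 10.53 m/day.
Travel time t = L / v = 2870 / 10.53 = 272.5 days = 0.7460 years.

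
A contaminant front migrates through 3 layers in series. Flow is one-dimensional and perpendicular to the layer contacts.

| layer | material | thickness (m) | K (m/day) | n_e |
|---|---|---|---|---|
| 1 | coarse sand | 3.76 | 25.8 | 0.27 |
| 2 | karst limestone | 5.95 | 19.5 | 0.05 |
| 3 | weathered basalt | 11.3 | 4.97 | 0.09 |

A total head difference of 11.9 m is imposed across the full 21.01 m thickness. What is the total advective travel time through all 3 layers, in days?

0.533

With flow normal to the layers, continuity requires the same specific discharge q through every layer.
Σ(b_i/K_i) = 3.76/25.8 + 5.95/19.5 + 11.3/4.97 = 2.725 d.
q = Δh / Σ(b_i/K_i) = 11.9 / 2.725 = 4.368 m/day.
In each layer the seepage velocity is v_i = q/n_i, so the layer transit time is t_i = b_i·n_i / q:
  layer 1 (coarse sand): t_1 = 3.76 × 0.27 / 4.368 = 0.2324 d
  layer 2 (karst limestone): t_2 = 5.95 × 0.05 / 4.368 = 0.06811 d
  layer 3 (weathered basalt): t_3 = 11.3 × 0.09 / 4.368 = 0.2328 d
Total t = Σ t_i = 0.5334 days.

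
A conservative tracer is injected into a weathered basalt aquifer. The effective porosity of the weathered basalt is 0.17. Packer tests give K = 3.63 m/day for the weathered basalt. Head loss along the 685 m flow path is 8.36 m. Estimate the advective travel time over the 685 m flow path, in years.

7.20

Hydraulic gradient i = Δh / L = 8.36 / 685 = 0.01220.
Darcy flux q = K · i = 3.630 × 0.01220 = 0.04430 m/day.
Seepage velocity v = q / n_e = 0.04430 / 0.17 = 0.2606 m/day.
Travel time t = L / v = 685 / 0.2606 = 2629 days = 7.197 years.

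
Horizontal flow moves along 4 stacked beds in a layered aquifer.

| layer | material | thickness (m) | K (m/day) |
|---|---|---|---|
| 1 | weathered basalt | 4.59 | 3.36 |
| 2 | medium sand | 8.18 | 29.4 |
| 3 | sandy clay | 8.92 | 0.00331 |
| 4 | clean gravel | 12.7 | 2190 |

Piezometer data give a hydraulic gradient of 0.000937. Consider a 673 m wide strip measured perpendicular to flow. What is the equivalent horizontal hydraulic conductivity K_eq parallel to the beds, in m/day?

816

Flow is parallel to layering, so each bed carries its own Darcy discharge and the transmissivities add.
Σ(K_i·b_i) = 3.36×4.59 + 29.4×8.18 + 0.00331×8.92 + 2190×12.7 = 28069 m²/day.
Total thickness b = 34.39 m, so K_eq = Σ(K_i·b_i)/b = 816.2 m/day.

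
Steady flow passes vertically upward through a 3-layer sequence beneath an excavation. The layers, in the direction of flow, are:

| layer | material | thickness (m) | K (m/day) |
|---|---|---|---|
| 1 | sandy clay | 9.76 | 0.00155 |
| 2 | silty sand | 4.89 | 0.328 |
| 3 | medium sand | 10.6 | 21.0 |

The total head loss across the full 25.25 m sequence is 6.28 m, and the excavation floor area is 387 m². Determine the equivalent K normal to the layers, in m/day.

Flow is perpendicular to layering, so the layers act in series and the equivalent K is the thickness-weighted harmonic mean.
Total thickness L = 9.76 + 4.89 + 10.6 = 25.25 m.
Σ(b_i/K_i) = 9.76/0.00155 + 4.89/0.328 + 10.6/21.0 = 6312 d.
K_eq = L / Σ(b_i/K_i) = 25.25 / 6312 = 0.004000 m/day.

0.00400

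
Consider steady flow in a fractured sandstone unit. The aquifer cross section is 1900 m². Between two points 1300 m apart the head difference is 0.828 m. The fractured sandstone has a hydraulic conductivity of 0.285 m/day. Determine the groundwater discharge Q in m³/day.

Hydraulic gradient i = Δh / L = 0.828 / 1300 = 0.0006369.
Darcy's law: Q = K · A · i = 0.2850 × 1900 × 0.0006369 = 0.3449 m³/day.

0.345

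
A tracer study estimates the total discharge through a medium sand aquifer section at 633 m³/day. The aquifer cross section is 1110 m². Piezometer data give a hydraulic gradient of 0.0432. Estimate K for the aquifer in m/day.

Hydraulic gradient i = 0.0432.
From Q = K·A·i, K = Q / (A·i) = 633 / (1110 × 0.04320) = 13.20 m/day.

13.2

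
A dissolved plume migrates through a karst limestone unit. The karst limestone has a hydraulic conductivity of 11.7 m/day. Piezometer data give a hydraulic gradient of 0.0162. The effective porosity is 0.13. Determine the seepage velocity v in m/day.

1.46

Hydraulic gradient i = 0.0162.
Darcy flux q = K · i = 11.70 × 0.01620 = 0.1895 m/day.
Seepage velocity v = q / n_e = 0.1895 / 0.13 = 1.458 m/day.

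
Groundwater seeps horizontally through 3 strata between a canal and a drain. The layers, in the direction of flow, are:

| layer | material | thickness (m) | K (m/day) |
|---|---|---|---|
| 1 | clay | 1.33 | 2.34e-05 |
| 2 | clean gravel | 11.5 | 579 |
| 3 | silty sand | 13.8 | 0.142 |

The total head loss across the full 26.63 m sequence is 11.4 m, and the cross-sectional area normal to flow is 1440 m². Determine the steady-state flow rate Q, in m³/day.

Flow is perpendicular to layering, so the layers act in series and the equivalent K is the thickness-weighted harmonic mean.
Total thickness L = 1.33 + 11.5 + 13.8 = 26.63 m.
Σ(b_i/K_i) = 1.33/2.34e-05 + 11.5/579 + 13.8/0.142 = 56935 d.
K_eq = L / Σ(b_i/K_i) = 26.63 / 56935 = 0.0004677 m/day.
Q = K_eq · A · (Δh/L) = 0.0004677 × 1440 × (11.4/26.63) = 0.2883 m³/day.

0.288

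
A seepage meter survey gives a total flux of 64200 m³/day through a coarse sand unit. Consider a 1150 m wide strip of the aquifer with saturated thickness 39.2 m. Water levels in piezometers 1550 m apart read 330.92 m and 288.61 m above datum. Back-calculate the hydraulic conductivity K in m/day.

52.2

Cross-sectional area A = 1150 × 39.2 = 45080 m².
Hydraulic gradient i = (330.92 − 288.61) / 1550 = 42.31 / 1550 = 0.02730.
From Q = K·A·i, K = Q / (A·i) = 64200 / (45080 × 0.02730) = 52.17 m/day.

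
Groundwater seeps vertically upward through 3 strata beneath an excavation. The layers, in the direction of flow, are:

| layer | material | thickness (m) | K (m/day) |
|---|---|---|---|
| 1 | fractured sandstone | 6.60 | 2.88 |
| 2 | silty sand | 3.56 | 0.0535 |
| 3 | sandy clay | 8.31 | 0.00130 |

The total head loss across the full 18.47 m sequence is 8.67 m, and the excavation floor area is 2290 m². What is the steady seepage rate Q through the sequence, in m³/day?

3.07

Flow is perpendicular to layering, so the layers act in series and the equivalent K is the thickness-weighted harmonic mean.
Total thickness L = 6.60 + 3.56 + 8.31 = 18.47 m.
Σ(b_i/K_i) = 6.60/2.88 + 3.56/0.0535 + 8.31/0.00130 = 6461 d.
K_eq = L / Σ(b_i/K_i) = 18.47 / 6461 = 0.002859 m/day.
Q = K_eq · A · (Δh/L) = 0.002859 × 2290 × (8.67/18.47) = 3.073 m³/day.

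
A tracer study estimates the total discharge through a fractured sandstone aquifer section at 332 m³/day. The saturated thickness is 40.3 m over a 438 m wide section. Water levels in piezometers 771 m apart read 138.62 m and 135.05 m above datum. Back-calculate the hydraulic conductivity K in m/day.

Cross-sectional area A = 438 × 40.3 = 17651 m².
Hydraulic gradient i = (138.62 − 135.05) / 771 = 3.57 / 771 = 0.004630.
From Q = K·A·i, K = Q / (A·i) = 332 / (17651 × 0.004630) = 4.062 m/day.

4.06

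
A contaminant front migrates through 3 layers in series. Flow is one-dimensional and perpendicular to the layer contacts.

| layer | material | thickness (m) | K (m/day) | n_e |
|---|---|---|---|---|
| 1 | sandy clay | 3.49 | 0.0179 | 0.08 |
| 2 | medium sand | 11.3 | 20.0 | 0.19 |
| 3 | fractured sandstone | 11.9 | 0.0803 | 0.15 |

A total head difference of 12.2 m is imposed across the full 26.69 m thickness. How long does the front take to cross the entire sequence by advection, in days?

With flow normal to the layers, continuity requires the same specific discharge q through every layer.
Σ(b_i/K_i) = 3.49/0.0179 + 11.3/20.0 + 11.9/0.0803 = 343.7 d.
q = Δh / Σ(b_i/K_i) = 12.2 / 343.7 = 0.03549 m/day.
In each layer the seepage velocity is v_i = q/n_i, so the layer transit time is t_i = b_i·n_i / q:
  layer 1 (sandy clay): t_1 = 3.49 × 0.08 / 0.03549 = 7.866 d
  layer 2 (medium sand): t_2 = 11.3 × 0.19 / 0.03549 = 60.49 d
  layer 3 (fractured sandstone): t_3 = 11.9 × 0.15 / 0.03549 = 50.29 d
Total t = Σ t_i = 118.6 days.

119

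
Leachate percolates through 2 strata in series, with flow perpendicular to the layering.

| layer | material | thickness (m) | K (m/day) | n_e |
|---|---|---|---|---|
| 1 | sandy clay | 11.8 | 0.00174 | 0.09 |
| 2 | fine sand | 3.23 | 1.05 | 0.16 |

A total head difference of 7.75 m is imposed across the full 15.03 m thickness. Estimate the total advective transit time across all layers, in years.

With flow normal to the layers, continuity requires the same specific discharge q through every layer.
Σ(b_i/K_i) = 11.8/0.00174 + 3.23/1.05 = 6785 d.
q = Δh / Σ(b_i/K_i) = 7.75 / 6785 = 0.001142 m/day.
In each layer the seepage velocity is v_i = q/n_i, so the layer transit time is t_i = b_i·n_i / q:
  layer 1 (sandy clay): t_1 = 11.8 × 0.09 / 0.001142 = 929.7 d
  layer 2 (fine sand): t_2 = 3.23 × 0.16 / 0.001142 = 452.4 d
Total t = Σ t_i = 1382 days = 3.784 years.

3.78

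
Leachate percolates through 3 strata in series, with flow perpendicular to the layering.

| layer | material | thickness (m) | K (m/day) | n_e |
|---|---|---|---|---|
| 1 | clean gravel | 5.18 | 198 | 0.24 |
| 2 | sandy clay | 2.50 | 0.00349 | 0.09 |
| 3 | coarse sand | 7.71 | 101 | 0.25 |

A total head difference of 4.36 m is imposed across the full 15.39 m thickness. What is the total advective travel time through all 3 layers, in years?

1.53

With flow normal to the layers, continuity requires the same specific discharge q through every layer.
Σ(b_i/K_i) = 5.18/198 + 2.50/0.00349 + 7.71/101 = 716.4 d.
q = Δh / Σ(b_i/K_i) = 4.36 / 716.4 = 0.006086 m/day.
In each layer the seepage velocity is v_i = q/n_i, so the layer transit time is t_i = b_i·n_i / q:
  layer 1 (clean gravel): t_1 = 5.18 × 0.24 / 0.006086 = 204.3 d
  layer 2 (sandy clay): t_2 = 2.50 × 0.09 / 0.006086 = 36.97 d
  layer 3 (coarse sand): t_3 = 7.71 × 0.25 / 0.006086 = 316.7 d
Total t = Σ t_i = 558.0 days = 1.528 years.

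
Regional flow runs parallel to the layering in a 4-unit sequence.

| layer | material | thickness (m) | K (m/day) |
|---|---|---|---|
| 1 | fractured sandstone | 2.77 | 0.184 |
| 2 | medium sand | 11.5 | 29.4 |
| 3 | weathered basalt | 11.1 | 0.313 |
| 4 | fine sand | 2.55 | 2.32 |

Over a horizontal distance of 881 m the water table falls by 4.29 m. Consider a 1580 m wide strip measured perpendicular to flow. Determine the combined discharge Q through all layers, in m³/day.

2680

Flow is parallel to layering, so each bed carries its own Darcy discharge and the transmissivities add.
Σ(K_i·b_i) = 0.184×2.77 + 29.4×11.5 + 0.313×11.1 + 2.32×2.55 = 348.0 m²/day.
Hydraulic gradient i = Δh / L = 4.29 / 881 = 0.004869.
Q = Σ(K_i·b_i) · W · i = 348.0 × 1580 × 0.004869 = 2677 m³/day.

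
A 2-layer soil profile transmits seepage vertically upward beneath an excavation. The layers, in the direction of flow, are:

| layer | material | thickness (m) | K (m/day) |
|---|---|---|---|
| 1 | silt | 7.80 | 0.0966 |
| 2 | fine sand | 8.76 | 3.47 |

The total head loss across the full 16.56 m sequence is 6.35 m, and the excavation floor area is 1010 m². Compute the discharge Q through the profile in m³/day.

77.0

Flow is perpendicular to layering, so the layers act in series and the equivalent K is the thickness-weighted harmonic mean.
Total thickness L = 7.80 + 8.76 = 16.56 m.
Σ(b_i/K_i) = 7.80/0.0966 + 8.76/3.47 = 83.27 d.
K_eq = L / Σ(b_i/K_i) = 16.56 / 83.27 = 0.1989 m/day.
Q = K_eq · A · (Δh/L) = 0.1989 × 1010 × (6.35/16.56) = 77.02 m³/day.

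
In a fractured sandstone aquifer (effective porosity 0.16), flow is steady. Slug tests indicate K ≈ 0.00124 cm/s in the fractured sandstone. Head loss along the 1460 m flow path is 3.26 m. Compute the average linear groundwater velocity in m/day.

Convert K: 0.00124 cm/s × 864 = 1.071 m/day.
Hydraulic gradient i = Δh / L = 3.26 / 1460 = 0.002233.
Darcy flux q = K · i = 1.071 × 0.002233 = 0.002392 m/day.
Seepage velocity v = q / n_e = 0.002392 / 0.16 = 0.01495 m/day.

0.0150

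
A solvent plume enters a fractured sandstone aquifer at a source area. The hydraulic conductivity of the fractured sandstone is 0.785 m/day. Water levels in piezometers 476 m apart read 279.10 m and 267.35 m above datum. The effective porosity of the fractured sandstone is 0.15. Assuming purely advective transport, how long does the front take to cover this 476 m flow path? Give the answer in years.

10.1

Hydraulic gradient i = (279.10 − 267.35) / 476 = 11.75 / 476 = 0.02468.
Darcy flux q = K · i = 0.7850 × 0.02468 = 0.01938 m/day.
Seepage velocity v = q / n_e = 0.01938 / 0.15 = 0.1292 m/day.
Travel time t = L / v = 476 / 0.1292 = 3685 days = 10.09 years.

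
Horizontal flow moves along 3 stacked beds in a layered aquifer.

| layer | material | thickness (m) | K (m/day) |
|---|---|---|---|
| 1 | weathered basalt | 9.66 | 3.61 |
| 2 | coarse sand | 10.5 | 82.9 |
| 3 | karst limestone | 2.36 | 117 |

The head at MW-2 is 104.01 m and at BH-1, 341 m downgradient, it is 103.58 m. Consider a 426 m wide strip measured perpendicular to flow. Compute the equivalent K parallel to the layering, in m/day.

52.5

Flow is parallel to layering, so each bed carries its own Darcy discharge and the transmissivities add.
Σ(K_i·b_i) = 3.61×9.66 + 82.9×10.5 + 117×2.36 = 1181 m²/day.
Total thickness b = 22.52 m, so K_eq = Σ(K_i·b_i)/b = 52.46 m/day.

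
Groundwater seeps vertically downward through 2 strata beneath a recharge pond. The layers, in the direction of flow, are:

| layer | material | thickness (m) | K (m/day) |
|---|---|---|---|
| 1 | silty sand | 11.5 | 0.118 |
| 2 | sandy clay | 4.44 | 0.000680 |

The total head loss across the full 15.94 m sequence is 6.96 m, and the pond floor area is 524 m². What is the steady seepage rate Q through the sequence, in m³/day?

Flow is perpendicular to layering, so the layers act in series and the equivalent K is the thickness-weighted harmonic mean.
Total thickness L = 11.5 + 4.44 = 15.94 m.
Σ(b_i/K_i) = 11.5/0.118 + 4.44/0.000680 = 6627 d.
K_eq = L / Σ(b_i/K_i) = 15.94 / 6627 = 0.002405 m/day.
Q = K_eq · A · (Δh/L) = 0.002405 × 524 × (6.96/15.94) = 0.5503 m³/day.

0.550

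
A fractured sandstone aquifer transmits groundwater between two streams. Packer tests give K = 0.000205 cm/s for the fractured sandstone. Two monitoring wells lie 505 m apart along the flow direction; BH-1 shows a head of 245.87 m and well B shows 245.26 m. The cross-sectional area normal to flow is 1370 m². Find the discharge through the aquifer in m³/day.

Convert K: 0.000205 cm/s × 864 = 0.1771 m/day.
Hydraulic gradient i = (245.87 − 245.26) / 505 = 0.61 / 505 = 0.001208.
Darcy's law: Q = K · A · i = 0.1771 × 1370 × 0.001208 = 0.2931 m³/day.

0.293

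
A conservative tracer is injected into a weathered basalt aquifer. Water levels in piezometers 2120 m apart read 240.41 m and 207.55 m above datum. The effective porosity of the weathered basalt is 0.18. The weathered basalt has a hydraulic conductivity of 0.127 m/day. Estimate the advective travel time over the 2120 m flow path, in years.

531

Hydraulic gradient i = (240.41 − 207.55) / 2120 = 32.86 / 2120 = 0.01550.
Darcy flux q = K · i = 0.1270 × 0.01550 = 0.001969 m/day.
Seepage velocity v = q / n_e = 0.001969 / 0.18 = 0.01094 m/day.
Travel time t = L / v = 2120 / 0.01094 = 1.939e+05 days = 530.7 years.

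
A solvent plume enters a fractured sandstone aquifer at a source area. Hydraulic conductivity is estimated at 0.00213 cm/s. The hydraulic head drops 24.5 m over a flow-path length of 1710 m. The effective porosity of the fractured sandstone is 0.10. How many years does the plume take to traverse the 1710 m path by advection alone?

Convert K: 0.00213 cm/s × 864 = 1.840 m/day.
Hydraulic gradient i = Δh / L = 24.5 / 1710 = 0.01433.
Darcy flux q = K · i = 1.840 × 0.01433 = 0.02637 m/day.
Seepage velocity v = q / n_e = 0.02637 / 0.10 = 0.2637 m/day.
Travel time t = L / v = 1710 / 0.2637 = 6485 days = 17.76 years.

17.8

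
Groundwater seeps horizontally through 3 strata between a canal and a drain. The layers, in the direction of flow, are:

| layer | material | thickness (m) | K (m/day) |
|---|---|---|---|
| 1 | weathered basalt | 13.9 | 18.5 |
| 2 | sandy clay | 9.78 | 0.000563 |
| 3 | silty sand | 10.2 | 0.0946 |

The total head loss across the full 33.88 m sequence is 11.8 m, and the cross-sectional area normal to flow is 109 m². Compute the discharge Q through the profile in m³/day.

0.0736

Flow is perpendicular to layering, so the layers act in series and the equivalent K is the thickness-weighted harmonic mean.
Total thickness L = 13.9 + 9.78 + 10.2 = 33.88 m.
Σ(b_i/K_i) = 13.9/18.5 + 9.78/0.000563 + 10.2/0.0946 = 17480 d.
K_eq = L / Σ(b_i/K_i) = 33.88 / 17480 = 0.001938 m/day.
Q = K_eq · A · (Δh/L) = 0.001938 × 109 × (11.8/33.88) = 0.07358 m³/day.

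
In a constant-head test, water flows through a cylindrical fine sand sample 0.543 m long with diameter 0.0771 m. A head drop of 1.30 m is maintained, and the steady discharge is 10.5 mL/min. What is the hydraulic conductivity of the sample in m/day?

1.35

Cross-sectional area A = π·(d/2)² = π × (0.0771/2)² = 0.004669 m².
Convert discharge: 10.5 mL/min = 1.750e-07 m³/s.
Darcy's law rearranged: K = Q·L / (A·Δh) = 1.750e-07 × 0.543 / (0.004669 × 1.30) = 1.566e-05 m/s = 1.353 m/day.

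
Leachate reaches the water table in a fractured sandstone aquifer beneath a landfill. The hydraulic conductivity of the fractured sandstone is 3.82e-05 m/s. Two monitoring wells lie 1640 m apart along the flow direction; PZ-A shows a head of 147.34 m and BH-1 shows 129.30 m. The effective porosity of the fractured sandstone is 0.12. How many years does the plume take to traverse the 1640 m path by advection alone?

Convert K: 3.82e-05 m/s × 86400 = 3.300 m/day.
Hydraulic gradient i = (147.34 − 129.30) / 1640 = 18.04 / 1640 = 0.01100.
Darcy flux q = K · i = 3.300 × 0.01100 = 0.03631 m/day.
Seepage velocity v = q / n_e = 0.03631 / 0.12 = 0.3025 m/day.
Travel time t = L / v = 1640 / 0.3025 = 5421 days = 14.84 years.

14.8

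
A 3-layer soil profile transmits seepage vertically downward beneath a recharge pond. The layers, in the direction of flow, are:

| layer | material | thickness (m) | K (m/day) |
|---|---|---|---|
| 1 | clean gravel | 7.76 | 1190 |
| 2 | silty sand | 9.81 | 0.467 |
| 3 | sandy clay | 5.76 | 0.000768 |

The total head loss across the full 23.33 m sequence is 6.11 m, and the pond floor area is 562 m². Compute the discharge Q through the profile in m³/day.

0.457

Flow is perpendicular to layering, so the layers act in series and the equivalent K is the thickness-weighted harmonic mean.
Total thickness L = 7.76 + 9.81 + 5.76 = 23.33 m.
Σ(b_i/K_i) = 7.76/1190 + 9.81/0.467 + 5.76/0.000768 = 7521 d.
K_eq = L / Σ(b_i/K_i) = 23.33 / 7521 = 0.003102 m/day.
Q = K_eq · A · (Δh/L) = 0.003102 × 562 × (6.11/23.33) = 0.4566 m³/day.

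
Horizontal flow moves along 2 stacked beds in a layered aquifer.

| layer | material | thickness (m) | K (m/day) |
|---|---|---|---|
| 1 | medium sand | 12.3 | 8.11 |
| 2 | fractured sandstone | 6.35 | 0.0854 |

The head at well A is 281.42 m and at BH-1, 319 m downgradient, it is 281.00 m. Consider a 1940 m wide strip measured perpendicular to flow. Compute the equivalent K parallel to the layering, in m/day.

5.38

Flow is parallel to layering, so each bed carries its own Darcy discharge and the transmissivities add.
Σ(K_i·b_i) = 8.11×12.3 + 0.0854×6.35 = 100.3 m²/day.
Total thickness b = 18.65 m, so K_eq = Σ(K_i·b_i)/b = 5.378 m/day.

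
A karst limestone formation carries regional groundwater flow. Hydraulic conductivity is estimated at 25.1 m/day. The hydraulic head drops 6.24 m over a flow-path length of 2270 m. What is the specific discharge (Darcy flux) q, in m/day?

Hydraulic gradient i = Δh / L = 6.24 / 2270 = 0.002749.
Specific discharge q = K · i = 25.10 × 0.002749 = 0.06900 m/day.

0.0690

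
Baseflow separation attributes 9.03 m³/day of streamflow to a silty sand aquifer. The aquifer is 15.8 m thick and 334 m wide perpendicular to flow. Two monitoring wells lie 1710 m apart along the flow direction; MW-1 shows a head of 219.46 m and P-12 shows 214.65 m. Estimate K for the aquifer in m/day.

0.608

Cross-sectional area A = 334 × 15.8 = 5277 m².
Hydraulic gradient i = (219.46 − 214.65) / 1710 = 4.81 / 1710 = 0.002813.
From Q = K·A·i, K = Q / (A·i) = 9.03 / (5277 × 0.002813) = 0.6083 m/day.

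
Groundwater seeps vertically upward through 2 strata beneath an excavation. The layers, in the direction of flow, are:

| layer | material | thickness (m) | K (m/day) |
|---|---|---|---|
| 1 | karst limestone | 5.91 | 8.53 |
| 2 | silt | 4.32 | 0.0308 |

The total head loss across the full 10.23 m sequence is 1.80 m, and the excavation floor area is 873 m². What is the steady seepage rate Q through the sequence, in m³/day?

11.1

Flow is perpendicular to layering, so the layers act in series and the equivalent K is the thickness-weighted harmonic mean.
Total thickness L = 5.91 + 4.32 = 10.23 m.
Σ(b_i/K_i) = 5.91/8.53 + 4.32/0.0308 = 141.0 d.
K_eq = L / Σ(b_i/K_i) = 10.23 / 141.0 = 0.07258 m/day.
Q = K_eq · A · (Δh/L) = 0.07258 × 873 × (1.80/10.23) = 11.15 m³/day.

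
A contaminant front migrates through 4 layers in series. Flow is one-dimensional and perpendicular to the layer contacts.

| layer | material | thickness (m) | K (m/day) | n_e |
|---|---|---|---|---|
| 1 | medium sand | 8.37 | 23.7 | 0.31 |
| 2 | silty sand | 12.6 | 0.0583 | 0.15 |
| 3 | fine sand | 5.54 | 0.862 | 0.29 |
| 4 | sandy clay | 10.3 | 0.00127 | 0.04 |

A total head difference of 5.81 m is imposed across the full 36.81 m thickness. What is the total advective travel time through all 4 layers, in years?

25.5

With flow normal to the layers, continuity requires the same specific discharge q through every layer.
Σ(b_i/K_i) = 8.37/23.7 + 12.6/0.0583 + 5.54/0.862 + 10.3/0.00127 = 8333 d.
q = Δh / Σ(b_i/K_i) = 5.81 / 8333 = 0.0006972 m/day.
In each layer the seepage velocity is v_i = q/n_i, so the layer transit time is t_i = b_i·n_i / q:
  layer 1 (medium sand): t_1 = 8.37 × 0.31 / 0.0006972 = 3722 d
  layer 2 (silty sand): t_2 = 12.6 × 0.15 / 0.0006972 = 2711 d
  layer 3 (fine sand): t_3 = 5.54 × 0.29 / 0.0006972 = 2304 d
  layer 4 (sandy clay): t_4 = 10.3 × 0.04 / 0.0006972 = 590.9 d
Total t = Σ t_i = 9328 days = 25.54 years.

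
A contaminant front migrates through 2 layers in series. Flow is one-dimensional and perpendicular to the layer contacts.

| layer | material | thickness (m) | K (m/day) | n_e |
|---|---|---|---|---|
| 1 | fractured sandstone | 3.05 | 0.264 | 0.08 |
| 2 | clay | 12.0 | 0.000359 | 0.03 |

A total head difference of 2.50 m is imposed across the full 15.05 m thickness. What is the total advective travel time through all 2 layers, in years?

22.1

With flow normal to the layers, continuity requires the same specific discharge q through every layer.
Σ(b_i/K_i) = 3.05/0.264 + 12.0/0.000359 = 33438 d.
q = Δh / Σ(b_i/K_i) = 2.50 / 33438 = 7.477e-05 m/day.
In each layer the seepage velocity is v_i = q/n_i, so the layer transit time is t_i = b_i·n_i / q:
  layer 1 (fractured sandstone): t_1 = 3.05 × 0.08 / 7.477e-05 = 3264 d
  layer 2 (clay): t_2 = 12.0 × 0.03 / 7.477e-05 = 4815 d
Total t = Σ t_i = 8079 days = 22.12 years.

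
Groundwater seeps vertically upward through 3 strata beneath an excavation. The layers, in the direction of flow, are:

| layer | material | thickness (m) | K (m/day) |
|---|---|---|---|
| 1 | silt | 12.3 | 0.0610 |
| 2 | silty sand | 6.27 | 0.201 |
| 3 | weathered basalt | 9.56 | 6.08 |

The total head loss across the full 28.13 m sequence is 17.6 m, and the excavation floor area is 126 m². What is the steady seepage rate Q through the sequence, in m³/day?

9.46

Flow is perpendicular to layering, so the layers act in series and the equivalent K is the thickness-weighted harmonic mean.
Total thickness L = 12.3 + 6.27 + 9.56 = 28.13 m.
Σ(b_i/K_i) = 12.3/0.0610 + 6.27/0.201 + 9.56/6.08 = 234.4 d.
K_eq = L / Σ(b_i/K_i) = 28.13 / 234.4 = 0.1200 m/day.
Q = K_eq · A · (Δh/L) = 0.1200 × 126 × (17.6/28.13) = 9.461 m³/day.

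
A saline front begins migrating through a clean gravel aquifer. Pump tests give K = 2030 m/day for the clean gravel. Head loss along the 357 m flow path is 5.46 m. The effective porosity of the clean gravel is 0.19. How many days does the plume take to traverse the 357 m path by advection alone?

2.18

Hydraulic gradient i = Δh / L = 5.46 / 357 = 0.01529.
Darcy flux q = K · i = 2030 × 0.01529 = 31.05 m/day.
Seepage velocity v = q / n_e = 31.05 / 0.19 = 163.4 m/day.
Travel time t = L / v = 357 / 163.4 = 2.185 days.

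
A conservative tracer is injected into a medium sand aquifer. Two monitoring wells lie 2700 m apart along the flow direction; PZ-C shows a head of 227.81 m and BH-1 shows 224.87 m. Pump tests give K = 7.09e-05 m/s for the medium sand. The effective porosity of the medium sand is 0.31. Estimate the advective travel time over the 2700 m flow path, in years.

Convert K: 7.09e-05 m/s × 86400 = 6.126 m/day.
Hydraulic gradient i = (227.81 − 224.87) / 2700 = 2.94 / 2700 = 0.001089.
Darcy flux q = K · i = 6.126 × 0.001089 = 0.006670 m/day.
Seepage velocity v = q / n_e = 0.006670 / 0.31 = 0.02152 m/day.
Travel time t = L / v = 2700 / 0.02152 = 1.255e+05 days = 343.6 years.

344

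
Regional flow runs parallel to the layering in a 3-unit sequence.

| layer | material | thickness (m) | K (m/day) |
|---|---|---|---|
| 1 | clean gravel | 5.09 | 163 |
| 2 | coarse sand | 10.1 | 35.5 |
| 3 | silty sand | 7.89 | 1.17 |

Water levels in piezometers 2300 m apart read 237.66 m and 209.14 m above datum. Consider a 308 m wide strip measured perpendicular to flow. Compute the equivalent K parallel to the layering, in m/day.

Flow is parallel to layering, so each bed carries its own Darcy discharge and the transmissivities add.
Σ(K_i·b_i) = 163×5.09 + 35.5×10.1 + 1.17×7.89 = 1197 m²/day.
Total thickness b = 23.08 m, so K_eq = Σ(K_i·b_i)/b = 51.88 m/day.

51.9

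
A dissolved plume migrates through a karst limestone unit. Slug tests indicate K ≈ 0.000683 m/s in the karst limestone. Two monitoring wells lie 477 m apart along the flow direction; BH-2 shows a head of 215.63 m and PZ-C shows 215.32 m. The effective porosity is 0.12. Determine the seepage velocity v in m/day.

0.320

Convert K: 0.000683 m/s × 86400 = 59.01 m/day.
Hydraulic gradient i = (215.63 − 215.32) / 477 = 0.31 / 477 = 0.0006499.
Darcy flux q = K · i = 59.01 × 0.0006499 = 0.03835 m/day.
Seepage velocity v = q / n_e = 0.03835 / 0.12 = 0.3196 m/day.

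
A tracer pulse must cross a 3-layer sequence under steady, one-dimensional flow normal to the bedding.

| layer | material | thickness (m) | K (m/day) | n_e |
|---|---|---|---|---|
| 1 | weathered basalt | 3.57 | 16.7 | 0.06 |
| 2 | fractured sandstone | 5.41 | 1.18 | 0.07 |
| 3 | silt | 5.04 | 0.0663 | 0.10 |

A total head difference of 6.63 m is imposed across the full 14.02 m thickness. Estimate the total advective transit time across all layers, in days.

With flow normal to the layers, continuity requires the same specific discharge q through every layer.
Σ(b_i/K_i) = 3.57/16.7 + 5.41/1.18 + 5.04/0.0663 = 80.82 d.
q = Δh / Σ(b_i/K_i) = 6.63 / 80.82 = 0.08204 m/day.
In each layer the seepage velocity is v_i = q/n_i, so the layer transit time is t_i = b_i·n_i / q:
  layer 1 (weathered basalt): t_1 = 3.57 × 0.06 / 0.08204 = 2.611 d
  layer 2 (fractured sandstone): t_2 = 5.41 × 0.07 / 0.08204 = 4.616 d
  layer 3 (silt): t_3 = 5.04 × 0.10 / 0.08204 = 6.144 d
Total t = Σ t_i = 13.37 days.

13.4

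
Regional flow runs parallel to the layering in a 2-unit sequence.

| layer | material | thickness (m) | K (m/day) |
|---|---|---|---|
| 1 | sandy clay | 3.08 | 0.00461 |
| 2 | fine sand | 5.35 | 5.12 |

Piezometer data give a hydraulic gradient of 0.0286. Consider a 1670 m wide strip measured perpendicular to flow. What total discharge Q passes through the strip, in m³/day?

Flow is parallel to layering, so each bed carries its own Darcy discharge and the transmissivities add.
Σ(K_i·b_i) = 0.00461×3.08 + 5.12×5.35 = 27.41 m²/day.
Hydraulic gradient i = 0.0286.
Q = Σ(K_i·b_i) · W · i = 27.41 × 1670 × 0.02860 = 1309 m³/day.

1310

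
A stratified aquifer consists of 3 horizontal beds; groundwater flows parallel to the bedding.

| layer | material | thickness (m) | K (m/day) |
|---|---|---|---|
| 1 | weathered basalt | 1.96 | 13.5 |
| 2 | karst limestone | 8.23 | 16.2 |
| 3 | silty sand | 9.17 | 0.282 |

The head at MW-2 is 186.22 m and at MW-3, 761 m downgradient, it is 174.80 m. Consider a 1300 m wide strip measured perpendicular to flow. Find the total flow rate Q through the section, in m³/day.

3170

Flow is parallel to layering, so each bed carries its own Darcy discharge and the transmissivities add.
Σ(K_i·b_i) = 13.5×1.96 + 16.2×8.23 + 0.282×9.17 = 162.4 m²/day.
Hydraulic gradient i = (186.22 − 174.80) / 761 = 11.42 / 761 = 0.01501.
Q = Σ(K_i·b_i) · W · i = 162.4 × 1300 × 0.01501 = 3168 m³/day.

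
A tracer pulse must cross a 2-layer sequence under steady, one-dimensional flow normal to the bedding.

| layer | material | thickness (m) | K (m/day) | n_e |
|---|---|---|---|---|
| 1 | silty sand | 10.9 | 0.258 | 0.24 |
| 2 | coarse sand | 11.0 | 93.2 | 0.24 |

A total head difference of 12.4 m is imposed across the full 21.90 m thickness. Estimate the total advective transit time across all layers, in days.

With flow normal to the layers, continuity requires the same specific discharge q through every layer.
Σ(b_i/K_i) = 10.9/0.258 + 11.0/93.2 = 42.37 d.
q = Δh / Σ(b_i/K_i) = 12.4 / 42.37 = 0.2927 m/day.
In each layer the seepage velocity is v_i = q/n_i, so the layer transit time is t_i = b_i·n_i / q:
  layer 1 (silty sand): t_1 = 10.9 × 0.24 / 0.2927 = 8.938 d
  layer 2 (coarse sand): t_2 = 11.0 × 0.24 / 0.2927 = 9.020 d
Total t = Σ t_i = 17.96 days.

18.0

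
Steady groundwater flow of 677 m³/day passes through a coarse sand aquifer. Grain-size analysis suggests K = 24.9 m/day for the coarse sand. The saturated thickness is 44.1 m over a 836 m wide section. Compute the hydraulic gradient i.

Cross-sectional area A = 836 × 44.1 = 36868 m².
From Q = K·A·i, i = Q / (K·A) = 677 / (24.90 × 36868) = 0.0007375.

0.000737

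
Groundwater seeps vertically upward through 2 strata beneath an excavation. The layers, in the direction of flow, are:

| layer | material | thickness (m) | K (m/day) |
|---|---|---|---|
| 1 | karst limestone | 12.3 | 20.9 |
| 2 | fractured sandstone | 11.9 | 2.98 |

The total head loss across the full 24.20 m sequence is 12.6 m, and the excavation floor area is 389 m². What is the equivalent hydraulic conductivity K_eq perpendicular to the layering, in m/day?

Flow is perpendicular to layering, so the layers act in series and the equivalent K is the thickness-weighted harmonic mean.
Total thickness L = 12.3 + 11.9 = 24.20 m.
Σ(b_i/K_i) = 12.3/20.9 + 11.9/2.98 = 4.582 d.
K_eq = L / Σ(b_i/K_i) = 24.20 / 4.582 = 5.282 m/day.

5.28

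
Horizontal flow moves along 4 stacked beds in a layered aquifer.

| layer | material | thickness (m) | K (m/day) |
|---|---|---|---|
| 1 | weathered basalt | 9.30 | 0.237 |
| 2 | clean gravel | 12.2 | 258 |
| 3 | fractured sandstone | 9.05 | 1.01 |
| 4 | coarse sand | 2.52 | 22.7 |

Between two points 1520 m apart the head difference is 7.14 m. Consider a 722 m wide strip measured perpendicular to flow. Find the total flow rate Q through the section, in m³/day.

Flow is parallel to layering, so each bed carries its own Darcy discharge and the transmissivities add.
Σ(K_i·b_i) = 0.237×9.30 + 258×12.2 + 1.01×9.05 + 22.7×2.52 = 3216 m²/day.
Hydraulic gradient i = Δh / L = 7.14 / 1520 = 0.004697.
Q = Σ(K_i·b_i) · W · i = 3216 × 722 × 0.004697 = 10908 m³/day.

10900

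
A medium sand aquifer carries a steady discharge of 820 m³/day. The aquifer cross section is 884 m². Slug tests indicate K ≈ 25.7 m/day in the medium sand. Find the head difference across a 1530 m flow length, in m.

From Q = K·A·i, i = Q / (K·A) = 820 / (25.70 × 884.0) = 0.03609.
Head loss Δh = i · L = 0.03609 × 1530 = 55.22 m.

55.2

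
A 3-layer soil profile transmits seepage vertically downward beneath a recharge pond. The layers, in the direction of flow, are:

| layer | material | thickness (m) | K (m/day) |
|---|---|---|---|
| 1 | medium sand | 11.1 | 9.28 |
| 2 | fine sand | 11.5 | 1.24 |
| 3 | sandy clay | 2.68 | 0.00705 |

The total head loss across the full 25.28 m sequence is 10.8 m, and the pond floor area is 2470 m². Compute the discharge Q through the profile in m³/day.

Flow is perpendicular to layering, so the layers act in series and the equivalent K is the thickness-weighted harmonic mean.
Total thickness L = 11.1 + 11.5 + 2.68 = 25.28 m.
Σ(b_i/K_i) = 11.1/9.28 + 11.5/1.24 + 2.68/0.00705 = 390.6 d.
K_eq = L / Σ(b_i/K_i) = 25.28 / 390.6 = 0.06472 m/day.
Q = K_eq · A · (Δh/L) = 0.06472 × 2470 × (10.8/25.28) = 68.29 m³/day.

68.3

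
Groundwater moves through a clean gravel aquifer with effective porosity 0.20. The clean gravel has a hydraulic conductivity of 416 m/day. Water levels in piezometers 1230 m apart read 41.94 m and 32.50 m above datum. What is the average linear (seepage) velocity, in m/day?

16.0

Hydraulic gradient i = (41.94 − 32.50) / 1230 = 9.44 / 1230 = 0.007675.
Darcy flux q = K · i = 416.0 × 0.007675 = 3.193 m/day.
Seepage velocity v = q / n_e = 3.193 / 0.20 = 15.96 m/day.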